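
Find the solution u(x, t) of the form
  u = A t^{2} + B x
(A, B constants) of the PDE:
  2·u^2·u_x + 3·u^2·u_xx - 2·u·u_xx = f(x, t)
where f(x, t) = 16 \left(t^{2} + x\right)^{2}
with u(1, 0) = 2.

Substitute the ansatz u = A t^{2} + B x into the left-hand side.
Derivatives of the ansatz:
  u_x = B
  u_xx = 0
Term by term:
  2·u^2·u_x = 2 A^{2} B t^{4} + 4 A B^{2} t^{2} x + 2 B^{3} x^{2}
  3·u^2·u_xx = 0
  -2·u·u_xx = 0
So the left-hand side equals
  2 A^{2} B t^{4} + 4 A B^{2} t^{2} x + 2 B^{3} x^{2}
This must equal f(x, t) identically; expanded, f = 16 t^{4} + 32 t^{2} x + 16 x^{2}.
Matching coefficients of the independent functions:
  [t^{4}]:  2 A^{2} B = 16
  [x^{2}]:  2 B^{3} = 16
  [t^{2} x]:  4 A B^{2} = 32
Solving: A = 2, B = 2.
Check against the point condition:
  u(1, 0) = 2  ⟹  B = 2  ✓
Hence u(x, t) = 2 t^{2} + 2 x.

Answer: u(x, t) = 2 t^{2} + 2 x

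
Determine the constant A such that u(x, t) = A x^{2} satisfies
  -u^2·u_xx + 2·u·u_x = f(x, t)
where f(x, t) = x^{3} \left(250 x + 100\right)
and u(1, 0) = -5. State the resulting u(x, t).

Substitute the ansatz u = A x^{2} into the left-hand side.
Derivatives of the ansatz:
  u_xx = 2 A
  u_x = 2 A x
Term by term:
  -u^2·u_xx = - 2 A^{3} x^{4}
  2·u·u_x = 4 A^{2} x^{3}
So the left-hand side equals
  - 2 A^{3} x^{4} + 4 A^{2} x^{3}
This must equal f(x, t) identically; expanded, f = 250 x^{4} + 100 x^{3}.
Matching coefficients of the independent functions:
  [x^{3}]:  4 A^{2} = 100
  [x^{4}]:  - 2 A^{3} = 250
Solving: A = -5.
Check against the point condition:
  u(1, 0) = -5  ⟹  A = -5  ✓
Hence u(x, t) = - 5 x^{2}.

Answer: u(x, t) = - 5 x^{2}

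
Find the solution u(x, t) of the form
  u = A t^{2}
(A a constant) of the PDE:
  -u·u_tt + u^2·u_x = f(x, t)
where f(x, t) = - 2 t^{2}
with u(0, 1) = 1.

Substitute the ansatz u = A t^{2} into the left-hand side.
Derivatives of the ansatz:
  u_tt = 2 A
  u_x = 0
Term by term:
  -u·u_tt = - 2 A^{2} t^{2}
  u^2·u_x = 0
So the left-hand side equals
  - 2 A^{2} t^{2}
This must equal f(x, t) = - 2 t^{2} identically.
Matching coefficients of the independent functions:
  [t^{2}]:  - 2 A^{2} = -2
These equations allow (A) = (-1) or (1).
Impose the point condition(s):
  u(0, 1) = 1  ⟹  A = 1
Only A = 1 satisfies everything.
Hence u(x, t) = t^{2}.

Answer: u(x, t) = t^{2}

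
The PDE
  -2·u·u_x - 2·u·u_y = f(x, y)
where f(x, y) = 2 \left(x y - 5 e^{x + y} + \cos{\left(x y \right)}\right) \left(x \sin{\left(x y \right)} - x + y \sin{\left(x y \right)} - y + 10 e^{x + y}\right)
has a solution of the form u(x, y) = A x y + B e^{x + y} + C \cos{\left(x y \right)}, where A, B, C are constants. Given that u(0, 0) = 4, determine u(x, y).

Substitute the ansatz u = A x y + B e^{x + y} + C \cos{\left(x y \right)} into the left-hand side.
Derivatives of the ansatz:
  u_x = A y + B e^{x} e^{y} - C y \sin{\left(x y \right)}
  u_y = A x + B e^{x} e^{y} - C x \sin{\left(x y \right)}
Term by term:
  -2·u·u_x = - 2 A^{2} x y^{2} - 2 A B x y e^{x} e^{y} - 2 A B y e^{x} e^{y} + 2 A C x y^{2} \sin{\left(x y \right)} - 2 A C y \cos{\left(x y \right)} - 2 B^{2} e^{2 x} e^{2 y} + 2 B C y e^{x} e^{y} \sin{\left(x y \right)} - 2 B C e^{x} e^{y} \cos{\left(x y \right)} + 2 C^{2} y \sin{\left(x y \right)} \cos{\left(x y \right)}
  -2·u·u_y = - 2 A^{2} x^{2} y - 2 A B x y e^{x} e^{y} - 2 A B x e^{x} e^{y} + 2 A C x^{2} y \sin{\left(x y \right)} - 2 A C x \cos{\left(x y \right)} - 2 B^{2} e^{2 x} e^{2 y} + 2 B C x e^{x} e^{y} \sin{\left(x y \right)} - 2 B C e^{x} e^{y} \cos{\left(x y \right)} + 2 C^{2} x \sin{\left(x y \right)} \cos{\left(x y \right)}
So the left-hand side equals
  - 2 A^{2} x^{2} y - 2 A^{2} x y^{2} - 4 A B x y e^{x} e^{y} - 2 A B x e^{x} e^{y} - 2 A B y e^{x} e^{y} + 2 A C x^{2} y \sin{\left(x y \right)} + 2 A C x y^{2} \sin{\left(x y \right)} - 2 A C x \cos{\left(x y \right)} - 2 A C y \cos{\left(x y \right)} - 4 B^{2} e^{2 x} e^{2 y} + 2 B C x e^{x} e^{y} \sin{\left(x y \right)} + 2 B C y e^{x} e^{y} \sin{\left(x y \right)} - 4 B C e^{x} e^{y} \cos{\left(x y \right)} + 2 C^{2} x \sin{\left(x y \right)} \cos{\left(x y \right)} + 2 C^{2} y \sin{\left(x y \right)} \cos{\left(x y \right)}
This must equal f(x, y) identically; expanded, f = 2 x^{2} y \sin{\left(x y \right)} - 2 x^{2} y + 2 x y^{2} \sin{\left(x y \right)} - 2 x y^{2} + 20 x y e^{x} e^{y} - 10 x e^{x} e^{y} \sin{\left(x y \right)} + 10 x e^{x} e^{y} + 2 x \sin{\left(x y \right)} \cos{\left(x y \right)} - 2 x \cos{\left(x y \right)} - 10 y e^{x} e^{y} \sin{\left(x y \right)} + 10 y e^{x} e^{y} + 2 y \sin{\left(x y \right)} \cos{\left(x y \right)} - 2 y \cos{\left(x y \right)} - 100 e^{2 x} e^{2 y} + 20 e^{x} e^{y} \cos{\left(x y \right)}.
Matching coefficients of the independent functions:
(each divided by its leading coefficient; functions giving the same equation are listed together)
  [x y^{2}, x^{2} y]:  A^{2} - 1 = 0
  [x \cos{\left(x y \right)}, y \cos{\left(x y \right)}, x y^{2} \sin{\left(x y \right)}, …]:  A C - 1 = 0
  [e^{2 x} e^{2 y}]:  B^{2} - 25 = 0
  [x e^{x} e^{y}, y e^{x} e^{y}, x y e^{x} e^{y}]:  A B + 5 = 0
  [x \sin{\left(x y \right)} \cos{\left(x y \right)}, y \sin{\left(x y \right)} \cos{\left(x y \right)}]:  C^{2} - 1 = 0
  [e^{x} e^{y} \cos{\left(x y \right)}, x e^{x} e^{y} \sin{\left(x y \right)}, y e^{x} e^{y} \sin{\left(x y \right)}]:  B C + 5 = 0
These equations allow (A, B, C) = (-1, 5, -1) or (1, -5, 1).
Impose the point condition(s):
  u(0, 0) = 4  ⟹  B + C = 4
Only A = -1, B = 5, C = -1 satisfies everything.
Hence u(x, y) = - x y + 5 e^{x + y} - \cos{\left(x y \right)}.

Answer: u(x, y) = - x y + 5 e^{x + y} - \cos{\left(x y \right)}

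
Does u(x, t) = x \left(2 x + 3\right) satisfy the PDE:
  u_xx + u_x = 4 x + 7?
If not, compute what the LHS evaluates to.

Evaluate each term of the left-hand side for u = x \left(2 x + 3\right).
Derivatives:
  u_xx = 4
  u_x = 4 x + 3
Terms:
  u_xx = 4
  u_x = 4 x + 3
Sum: LHS = 4 x + 7
This is exactly the given right-hand side, so u is a solution.

Answer: Yes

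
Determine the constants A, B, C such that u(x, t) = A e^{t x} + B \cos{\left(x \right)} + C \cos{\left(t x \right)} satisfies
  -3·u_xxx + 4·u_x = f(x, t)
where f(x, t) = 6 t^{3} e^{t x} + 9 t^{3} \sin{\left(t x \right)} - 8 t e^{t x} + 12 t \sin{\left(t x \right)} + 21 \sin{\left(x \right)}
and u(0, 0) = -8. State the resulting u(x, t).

Substitute the ansatz u = A e^{t x} + B \cos{\left(x \right)} + C \cos{\left(t x \right)} into the left-hand side.
Derivatives of the ansatz:
  u_xxx = A t^{3} e^{t x} + B \sin{\left(x \right)} + C t^{3} \sin{\left(t x \right)}
  u_x = A t e^{t x} - B \sin{\left(x \right)} - C t \sin{\left(t x \right)}
Term by term:
  -3·u_xxx = - 3 A t^{3} e^{t x} - 3 B \sin{\left(x \right)} - 3 C t^{3} \sin{\left(t x \right)}
  4·u_x = 4 A t e^{t x} - 4 B \sin{\left(x \right)} - 4 C t \sin{\left(t x \right)}
So the left-hand side equals
  - 3 A t^{3} e^{t x} + 4 A t e^{t x} - 7 B \sin{\left(x \right)} - 3 C t^{3} \sin{\left(t x \right)} - 4 C t \sin{\left(t x \right)}
This must equal f(x, t) = 6 t^{3} e^{t x} + 9 t^{3} \sin{\left(t x \right)} - 8 t e^{t x} + 12 t \sin{\left(t x \right)} + 21 \sin{\left(x \right)} identically.
Matching coefficients of the independent functions:
  [t e^{t x}]:  4 A = -8
  [t \sin{\left(t x \right)}]:  - 4 C = 12
  [t^{3} e^{t x}]:  - 3 A = 6
  [t^{3} \sin{\left(t x \right)}]:  - 3 C = 9
  [\sin{\left(x \right)}]:  - 7 B = 21
Solving: A = -2, B = -3, C = -3.
Check against the point condition:
  u(0, 0) = -8  ⟹  A + B + C = -8  ✓
Hence u(x, t) = - 2 e^{t x} - 3 \cos{\left(x \right)} - 3 \cos{\left(t x \right)}.

Answer: u(x, t) = - 2 e^{t x} - 3 \cos{\left(x \right)} - 3 \cos{\left(t x \right)}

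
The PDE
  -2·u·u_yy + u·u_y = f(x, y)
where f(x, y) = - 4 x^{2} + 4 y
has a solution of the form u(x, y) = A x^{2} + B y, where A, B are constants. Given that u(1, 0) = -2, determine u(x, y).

Substitute the ansatz u = A x^{2} + B y into the left-hand side.
Derivatives of the ansatz:
  u_yy = 0
  u_y = B
Term by term:
  -2·u·u_yy = 0
  u·u_y = A B x^{2} + B^{2} y
So the left-hand side equals
  A B x^{2} + B^{2} y
This must equal f(x, y) = - 4 x^{2} + 4 y identically.
Matching coefficients of the independent functions:
  [x^{2}]:  A B = -4
  [y]:  B^{2} = 4
These equations allow (A, B) = (-2, 2) or (2, -2).
Impose the point condition(s):
  u(1, 0) = -2  ⟹  A = -2
Only A = -2, B = 2 satisfies everything.
Hence u(x, y) = - 2 x^{2} + 2 y.

Answer: u(x, y) = - 2 x^{2} + 2 y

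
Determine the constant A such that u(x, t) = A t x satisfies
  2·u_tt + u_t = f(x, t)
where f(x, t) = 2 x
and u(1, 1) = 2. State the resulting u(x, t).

Answer: u(x, t) = 2 t x

Derivation:
Substitute the ansatz u = A t x into the left-hand side.
Derivatives of the ansatz:
  u_tt = 0
  u_t = A x
Term by term:
  2·u_tt = 0
  u_t = A x
So the left-hand side equals
  A x
This must equal f(x, t) = 2 x identically.
Matching coefficients of the independent functions:
  [x]:  A = 2
Solving: A = 2.
Check against the point condition:
  u(1, 1) = 2  ⟹  A = 2  ✓
Hence u(x, t) = 2 t x.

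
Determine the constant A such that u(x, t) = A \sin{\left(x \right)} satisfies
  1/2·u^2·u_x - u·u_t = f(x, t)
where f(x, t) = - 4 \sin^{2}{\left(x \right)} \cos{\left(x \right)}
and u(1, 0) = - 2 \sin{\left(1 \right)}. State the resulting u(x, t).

Substitute the ansatz u = A \sin{\left(x \right)} into the left-hand side.
Derivatives of the ansatz:
  u_x = A \cos{\left(x \right)}
  u_t = 0
Term by term:
  1/2·u^2·u_x = \frac{A^{3} \sin^{2}{\left(x \right)} \cos{\left(x \right)}}{2}
  -u·u_t = 0
So the left-hand side equals
  \frac{A^{3} \sin^{2}{\left(x \right)} \cos{\left(x \right)}}{2}
This must equal f(x, t) = - 4 \sin^{2}{\left(x \right)} \cos{\left(x \right)} identically.
Matching coefficients of the independent functions:
  [\sin^{2}{\left(x \right)} \cos{\left(x \right)}]:  \frac{A^{3}}{2} = -4
Solving: A = -2.
Check against the point condition:
  u(1, 0) = - 2 \sin{\left(1 \right)}  ⟹  A \sin{\left(1 \right)} = - 2 \sin{\left(1 \right)}  ✓
Hence u(x, t) = - 2 \sin{\left(x \right)}.

Answer: u(x, t) = - 2 \sin{\left(x \right)}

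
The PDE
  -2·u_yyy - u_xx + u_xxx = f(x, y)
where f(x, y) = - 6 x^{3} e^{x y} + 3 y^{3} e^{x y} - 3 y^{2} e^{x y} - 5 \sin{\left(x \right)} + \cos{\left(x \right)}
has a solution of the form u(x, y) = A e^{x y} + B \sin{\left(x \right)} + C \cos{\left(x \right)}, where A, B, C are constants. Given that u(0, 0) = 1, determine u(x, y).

Substitute the ansatz u = A e^{x y} + B \sin{\left(x \right)} + C \cos{\left(x \right)} into the left-hand side.
Derivatives of the ansatz:
  u_yyy = A x^{3} e^{x y}
  u_xx = A y^{2} e^{x y} - B \sin{\left(x \right)} - C \cos{\left(x \right)}
  u_xxx = A y^{3} e^{x y} - B \cos{\left(x \right)} + C \sin{\left(x \right)}
Term by term:
  -2·u_yyy = - 2 A x^{3} e^{x y}
  -u_xx = - A y^{2} e^{x y} + B \sin{\left(x \right)} + C \cos{\left(x \right)}
  u_xxx = A y^{3} e^{x y} - B \cos{\left(x \right)} + C \sin{\left(x \right)}
So the left-hand side equals
  - 2 A x^{3} e^{x y} + A y^{3} e^{x y} - A y^{2} e^{x y} + B \sin{\left(x \right)} - B \cos{\left(x \right)} + C \sin{\left(x \right)} + C \cos{\left(x \right)}
This must equal f(x, y) = - 6 x^{3} e^{x y} + 3 y^{3} e^{x y} - 3 y^{2} e^{x y} - 5 \sin{\left(x \right)} + \cos{\left(x \right)} identically.
Matching coefficients of the independent functions:
  [x^{3} e^{x y}]:  - 2 A = -6
  [y^{2} e^{x y}]:  - A = -3
  [y^{3} e^{x y}]:  A = 3
  [\sin{\left(x \right)}]:  B + C = -5
  [\cos{\left(x \right)}]:  - B + C = 1
Solving: A = 3, B = -3, C = -2.
Check against the point condition:
  u(0, 0) = 1  ⟹  A + C = 1  ✓
Hence u(x, y) = 3 e^{x y} - 3 \sin{\left(x \right)} - 2 \cos{\left(x \right)}.

Answer: u(x, y) = 3 e^{x y} - 3 \sin{\left(x \right)} - 2 \cos{\left(x \right)}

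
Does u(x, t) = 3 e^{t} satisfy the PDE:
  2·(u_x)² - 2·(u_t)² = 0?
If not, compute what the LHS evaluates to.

Evaluate each term of the left-hand side for u = 3 e^{t}.
Derivatives:
  u_x = 0
  u_t = 3 e^{t}
Terms:
  2·(u_x)² = 0
  -2·(u_t)² = - 18 e^{2 t}
Sum: LHS = - 18 e^{2 t}
Given right-hand side: 0. Difference LHS − RHS = - 18 e^{2 t} ≠ 0, so u is not a solution.

Answer: No, the LHS evaluates to - 18 e^{2 t}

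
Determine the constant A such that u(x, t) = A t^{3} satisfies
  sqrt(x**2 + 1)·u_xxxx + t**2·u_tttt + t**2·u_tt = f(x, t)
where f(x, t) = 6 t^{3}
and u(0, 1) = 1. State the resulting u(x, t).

Substitute the ansatz u = A t^{3} into the left-hand side.
Derivatives of the ansatz:
  u_xxxx = 0
  u_tttt = 0
  u_tt = 6 A t
Term by term:
  sqrt(x**2 + 1)·u_xxxx = 0
  t**2·u_tttt = 0
  t**2·u_tt = 6 A t^{3}
So the left-hand side equals
  6 A t^{3}
This must equal f(x, t) = 6 t^{3} identically.
Matching coefficients of the independent functions:
  [t^{3}]:  6 A = 6
Solving: A = 1.
Check against the point condition:
  u(0, 1) = 1  ⟹  A = 1  ✓
Hence u(x, t) = t^{3}.

Answer: u(x, t) = t^{3}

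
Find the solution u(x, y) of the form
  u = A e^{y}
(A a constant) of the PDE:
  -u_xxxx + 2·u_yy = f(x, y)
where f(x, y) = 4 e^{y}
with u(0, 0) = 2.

Substitute the ansatz u = A e^{y} into the left-hand side.
Derivatives of the ansatz:
  u_xxxx = 0
  u_yy = A e^{y}
Term by term:
  -u_xxxx = 0
  2·u_yy = 2 A e^{y}
So the left-hand side equals
  2 A e^{y}
This must equal f(x, y) = 4 e^{y} identically.
Matching coefficients of the independent functions:
  [e^{y}]:  2 A = 4
Solving: A = 2.
Check against the point condition:
  u(0, 0) = 2  ⟹  A = 2  ✓
Hence u(x, y) = 2 e^{y}.

Answer: u(x, y) = 2 e^{y}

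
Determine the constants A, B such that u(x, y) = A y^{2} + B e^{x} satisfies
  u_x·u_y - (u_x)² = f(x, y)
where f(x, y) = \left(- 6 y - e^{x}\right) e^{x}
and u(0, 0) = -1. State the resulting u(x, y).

Substitute the ansatz u = A y^{2} + B e^{x} into the left-hand side.
Derivatives of the ansatz:
  u_x = B e^{x}
  u_y = 2 A y
Term by term:
  u_x·u_y = 2 A B y e^{x}
  -(u_x)² = - B^{2} e^{2 x}
So the left-hand side equals
  2 A B y e^{x} - B^{2} e^{2 x}
This must equal f(x, y) = \left(- 6 y - e^{x}\right) e^{x} identically.
Matching coefficients of the independent functions:
  [y e^{x}]:  2 A B = -6
  [e^{2 x}]:  - B^{2} = -1
These equations allow (A, B) = (-3, 1) or (3, -1).
Impose the point condition(s):
  u(0, 0) = -1  ⟹  B = -1
Only A = 3, B = -1 satisfies everything.
Hence u(x, y) = 3 y^{2} - e^{x}.

Answer: u(x, y) = 3 y^{2} - e^{x}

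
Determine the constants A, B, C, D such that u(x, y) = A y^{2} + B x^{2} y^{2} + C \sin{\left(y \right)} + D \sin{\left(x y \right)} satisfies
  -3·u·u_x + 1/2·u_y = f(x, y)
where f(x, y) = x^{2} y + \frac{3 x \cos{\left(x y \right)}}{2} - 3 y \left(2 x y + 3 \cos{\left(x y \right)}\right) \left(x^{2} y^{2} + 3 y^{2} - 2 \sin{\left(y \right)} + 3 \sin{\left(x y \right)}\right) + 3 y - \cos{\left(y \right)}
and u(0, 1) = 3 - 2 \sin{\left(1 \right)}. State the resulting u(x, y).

Answer: u(x, y) = x^{2} y^{2} + 3 y^{2} - 2 \sin{\left(y \right)} + 3 \sin{\left(x y \right)}

Derivation:
Substitute the ansatz u = A y^{2} + B x^{2} y^{2} + C \sin{\left(y \right)} + D \sin{\left(x y \right)} into the left-hand side.
Derivatives of the ansatz:
  u_x = 2 B x y^{2} + D y \cos{\left(x y \right)}
  u_y = 2 A y + 2 B x^{2} y + C \cos{\left(y \right)} + D x \cos{\left(x y \right)}
Term by term:
  -3·u·u_x = - 6 A B x y^{4} - 3 A D y^{3} \cos{\left(x y \right)} - 6 B^{2} x^{3} y^{4} - 6 B C x y^{2} \sin{\left(y \right)} - 3 B D x^{2} y^{3} \cos{\left(x y \right)} - 6 B D x y^{2} \sin{\left(x y \right)} - 3 C D y \sin{\left(y \right)} \cos{\left(x y \right)} - 3 D^{2} y \sin{\left(x y \right)} \cos{\left(x y \right)}
  1/2·u_y = A y + B x^{2} y + \frac{C \cos{\left(y \right)}}{2} + \frac{D x \cos{\left(x y \right)}}{2}
So the left-hand side equals
  - 6 A B x y^{4} - 3 A D y^{3} \cos{\left(x y \right)} + A y - 6 B^{2} x^{3} y^{4} - 6 B C x y^{2} \sin{\left(y \right)} - 3 B D x^{2} y^{3} \cos{\left(x y \right)} - 6 B D x y^{2} \sin{\left(x y \right)} + B x^{2} y - 3 C D y \sin{\left(y \right)} \cos{\left(x y \right)} + \frac{C \cos{\left(y \right)}}{2} - 3 D^{2} y \sin{\left(x y \right)} \cos{\left(x y \right)} + \frac{D x \cos{\left(x y \right)}}{2}
This must equal f(x, y) identically; expanded, f = - 6 x^{3} y^{4} - 9 x^{2} y^{3} \cos{\left(x y \right)} + x^{2} y - 18 x y^{4} + 12 x y^{2} \sin{\left(y \right)} - 18 x y^{2} \sin{\left(x y \right)} + \frac{3 x \cos{\left(x y \right)}}{2} - 27 y^{3} \cos{\left(x y \right)} + 18 y \sin{\left(y \right)} \cos{\left(x y \right)} - 27 y \sin{\left(x y \right)} \cos{\left(x y \right)} + 3 y - \cos{\left(y \right)}.
Matching coefficients of the independent functions:
  [y]:  A = 3
  [x y^{4}]:  - 6 A B = -18
  [x \cos{\left(x y \right)}]:  \frac{D}{2} = \frac{3}{2}
  [x^{2} y]:  B = 1
  [x^{3} y^{4}]:  - 6 B^{2} = -6
  [y^{3} \cos{\left(x y \right)}]:  - 3 A D = -27
  [x y^{2} \sin{\left(y \right)}]:  - 6 B C = 12
  [x y^{2} \sin{\left(x y \right)}]:  - 6 B D = -18
  [x^{2} y^{3} \cos{\left(x y \right)}]:  - 3 B D = -9
  [y \sin{\left(y \right)} \cos{\left(x y \right)}]:  - 3 C D = 18
  [y \sin{\left(x y \right)} \cos{\left(x y \right)}]:  - 3 D^{2} = -27
  [\cos{\left(y \right)}]:  \frac{C}{2} = -1
Solving: A = 3, B = 1, C = -2, D = 3.
Check against the point condition:
  u(0, 1) = 3 - 2 \sin{\left(1 \right)}  ⟹  A + C \sin{\left(1 \right)} = 3 - 2 \sin{\left(1 \right)}  ✓
Hence u(x, y) = x^{2} y^{2} + 3 y^{2} - 2 \sin{\left(y \right)} + 3 \sin{\left(x y \right)}.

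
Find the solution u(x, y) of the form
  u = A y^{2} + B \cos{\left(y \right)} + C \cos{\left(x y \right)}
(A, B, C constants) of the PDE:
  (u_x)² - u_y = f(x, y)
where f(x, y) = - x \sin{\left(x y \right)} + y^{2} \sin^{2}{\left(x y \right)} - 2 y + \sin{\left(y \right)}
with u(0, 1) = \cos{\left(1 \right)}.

Substitute the ansatz u = A y^{2} + B \cos{\left(y \right)} + C \cos{\left(x y \right)} into the left-hand side.
Derivatives of the ansatz:
  u_x = - C y \sin{\left(x y \right)}
  u_y = 2 A y - B \sin{\left(y \right)} - C x \sin{\left(x y \right)}
Term by term:
  (u_x)² = C^{2} y^{2} \sin^{2}{\left(x y \right)}
  -u_y = - 2 A y + B \sin{\left(y \right)} + C x \sin{\left(x y \right)}
So the left-hand side equals
  - 2 A y + B \sin{\left(y \right)} + C^{2} y^{2} \sin^{2}{\left(x y \right)} + C x \sin{\left(x y \right)}
This must equal f(x, y) = - x \sin{\left(x y \right)} + y^{2} \sin^{2}{\left(x y \right)} - 2 y + \sin{\left(y \right)} identically.
Matching coefficients of the independent functions:
  [y]:  - 2 A = -2
  [x \sin{\left(x y \right)}]:  C = -1
  [y^{2} \sin^{2}{\left(x y \right)}]:  C^{2} = 1
  [\sin{\left(y \right)}]:  B = 1
Solving: A = 1, B = 1, C = -1.
Check against the point condition:
  u(0, 1) = \cos{\left(1 \right)}  ⟹  A + B \cos{\left(1 \right)} + C = \cos{\left(1 \right)}  ✓
Hence u(x, y) = y^{2} + \cos{\left(y \right)} - \cos{\left(x y \right)}.

Answer: u(x, y) = y^{2} + \cos{\left(y \right)} - \cos{\left(x y \right)}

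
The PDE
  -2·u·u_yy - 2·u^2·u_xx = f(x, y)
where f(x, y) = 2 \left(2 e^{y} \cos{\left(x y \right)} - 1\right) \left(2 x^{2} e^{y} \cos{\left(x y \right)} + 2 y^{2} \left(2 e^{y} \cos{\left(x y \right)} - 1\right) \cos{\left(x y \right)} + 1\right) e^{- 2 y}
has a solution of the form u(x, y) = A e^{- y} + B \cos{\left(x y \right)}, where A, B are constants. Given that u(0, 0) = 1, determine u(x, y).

Substitute the ansatz u = A e^{- y} + B \cos{\left(x y \right)} into the left-hand side.
Derivatives of the ansatz:
  u_yy = A e^{- y} - B x^{2} \cos{\left(x y \right)}
  u_xx = - B y^{2} \cos{\left(x y \right)}
Term by term:
  -2·u·u_yy = - 2 A^{2} e^{- 2 y} + 2 A B x^{2} e^{- y} \cos{\left(x y \right)} - 2 A B e^{- y} \cos{\left(x y \right)} + 2 B^{2} x^{2} \cos^{2}{\left(x y \right)}
  -2·u^2·u_xx = 2 A^{2} B y^{2} e^{- 2 y} \cos{\left(x y \right)} + 4 A B^{2} y^{2} e^{- y} \cos^{2}{\left(x y \right)} + 2 B^{3} y^{2} \cos^{3}{\left(x y \right)}
So the left-hand side equals
  2 A^{2} B y^{2} e^{- 2 y} \cos{\left(x y \right)} - 2 A^{2} e^{- 2 y} + 4 A B^{2} y^{2} e^{- y} \cos^{2}{\left(x y \right)} + 2 A B x^{2} e^{- y} \cos{\left(x y \right)} - 2 A B e^{- y} \cos{\left(x y \right)} + 2 B^{3} y^{2} \cos^{3}{\left(x y \right)} + 2 B^{2} x^{2} \cos^{2}{\left(x y \right)}
This must equal f(x, y) identically; expanded, f = 8 x^{2} \cos^{2}{\left(x y \right)} - 4 x^{2} e^{- y} \cos{\left(x y \right)} + 16 y^{2} \cos^{3}{\left(x y \right)} - 16 y^{2} e^{- y} \cos^{2}{\left(x y \right)} + 4 y^{2} e^{- 2 y} \cos{\left(x y \right)} + 4 e^{- y} \cos{\left(x y \right)} - 2 e^{- 2 y}.
Matching coefficients of the independent functions:
  [x^{2} \cos^{2}{\left(x y \right)}]:  2 B^{2} = 8
  [y^{2} \cos^{3}{\left(x y \right)}]:  2 B^{3} = 16
  [e^{- y} \cos{\left(x y \right)}]:  - 2 A B = 4
  [x^{2} e^{- y} \cos{\left(x y \right)}]:  2 A B = -4
  [y^{2} e^{- 2 y} \cos{\left(x y \right)}]:  2 A^{2} B = 4
  [y^{2} e^{- y} \cos^{2}{\left(x y \right)}]:  4 A B^{2} = -16
  [e^{- 2 y}]:  - 2 A^{2} = -2
Solving: A = -1, B = 2.
Check against the point condition:
  u(0, 0) = 1  ⟹  A + B = 1  ✓
Hence u(x, y) = 2 \cos{\left(x y \right)} - e^{- y}.

Answer: u(x, y) = 2 \cos{\left(x y \right)} - e^{- y}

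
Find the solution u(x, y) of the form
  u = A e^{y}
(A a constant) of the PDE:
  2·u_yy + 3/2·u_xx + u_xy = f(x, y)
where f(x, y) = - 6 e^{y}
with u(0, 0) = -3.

Substitute the ansatz u = A e^{y} into the left-hand side.
Derivatives of the ansatz:
  u_yy = A e^{y}
  u_xx = 0
  u_xy = 0
Term by term:
  2·u_yy = 2 A e^{y}
  3/2·u_xx = 0
  u_xy = 0
So the left-hand side equals
  2 A e^{y}
This must equal f(x, y) = - 6 e^{y} identically.
Matching coefficients of the independent functions:
  [e^{y}]:  2 A = -6
Solving: A = -3.
Check against the point condition:
  u(0, 0) = -3  ⟹  A = -3  ✓
Hence u(x, y) = - 3 e^{y}.

Answer: u(x, y) = - 3 e^{y}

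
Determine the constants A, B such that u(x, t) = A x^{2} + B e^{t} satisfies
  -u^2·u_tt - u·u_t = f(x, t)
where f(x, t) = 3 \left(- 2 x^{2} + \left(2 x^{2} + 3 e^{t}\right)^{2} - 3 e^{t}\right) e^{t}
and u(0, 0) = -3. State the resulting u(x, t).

Substitute the ansatz u = A x^{2} + B e^{t} into the left-hand side.
Derivatives of the ansatz:
  u_tt = B e^{t}
  u_t = B e^{t}
Term by term:
  -u^2·u_tt = - A^{2} B x^{4} e^{t} - 2 A B^{2} x^{2} e^{2 t} - B^{3} e^{3 t}
  -u·u_t = - A B x^{2} e^{t} - B^{2} e^{2 t}
So the left-hand side equals
  - A^{2} B x^{4} e^{t} - 2 A B^{2} x^{2} e^{2 t} - A B x^{2} e^{t} - B^{3} e^{3 t} - B^{2} e^{2 t}
This must equal f(x, t) identically; expanded, f = 12 x^{4} e^{t} + 36 x^{2} e^{2 t} - 6 x^{2} e^{t} + 27 e^{3 t} - 9 e^{2 t}.
Matching coefficients of the independent functions:
  [x^{2} e^{t}]:  - A B = -6
  [x^{2} e^{2 t}]:  - 2 A B^{2} = 36
  [x^{4} e^{t}]:  - A^{2} B = 12
  [e^{2 t}]:  - B^{2} = -9
  [e^{3 t}]:  - B^{3} = 27
Solving: A = -2, B = -3.
Check against the point condition:
  u(0, 0) = -3  ⟹  B = -3  ✓
Hence u(x, t) = - 2 x^{2} - 3 e^{t}.

Answer: u(x, t) = - 2 x^{2} - 3 e^{t}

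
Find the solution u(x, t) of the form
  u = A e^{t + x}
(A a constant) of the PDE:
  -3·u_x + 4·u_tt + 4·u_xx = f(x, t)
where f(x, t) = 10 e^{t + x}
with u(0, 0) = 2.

Substitute the ansatz u = A e^{t + x} into the left-hand side.
Derivatives of the ansatz:
  u_x = A e^{t} e^{x}
  u_tt = A e^{t} e^{x}
  u_xx = A e^{t} e^{x}
Term by term:
  -3·u_x = - 3 A e^{t} e^{x}
  4·u_tt = 4 A e^{t} e^{x}
  4·u_xx = 4 A e^{t} e^{x}
So the left-hand side equals
  5 A e^{t} e^{x}
This must equal f(x, t) identically; expanded, f = 10 e^{t} e^{x}.
Matching coefficients of the independent functions:
  [e^{t} e^{x}]:  5 A = 10
Solving: A = 2.
Check against the point condition:
  u(0, 0) = 2  ⟹  A = 2  ✓
Hence u(x, t) = 2 e^{t + x}.

Answer: u(x, t) = 2 e^{t + x}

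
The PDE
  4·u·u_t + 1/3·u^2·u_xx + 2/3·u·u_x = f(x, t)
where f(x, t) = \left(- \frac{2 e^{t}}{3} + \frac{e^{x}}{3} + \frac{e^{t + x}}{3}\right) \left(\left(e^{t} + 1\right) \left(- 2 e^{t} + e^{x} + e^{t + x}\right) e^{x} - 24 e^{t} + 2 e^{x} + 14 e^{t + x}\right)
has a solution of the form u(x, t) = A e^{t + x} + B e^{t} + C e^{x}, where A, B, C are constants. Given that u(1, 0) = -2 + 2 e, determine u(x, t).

Substitute the ansatz u = A e^{t + x} + B e^{t} + C e^{x} into the left-hand side.
Derivatives of the ansatz:
  u_t = A e^{t} e^{x} + B e^{t}
  u_xx = A e^{t} e^{x} + C e^{x}
  u_x = A e^{t} e^{x} + C e^{x}
Term by term:
  4·u·u_t = 4 A^{2} e^{2 t} e^{2 x} + 8 A B e^{2 t} e^{x} + 4 A C e^{t} e^{2 x} + 4 B^{2} e^{2 t} + 4 B C e^{t} e^{x}
  1/3·u^2·u_xx = \frac{A^{3} e^{3 t} e^{3 x}}{3} + \frac{2 A^{2} B e^{3 t} e^{2 x}}{3} + A^{2} C e^{2 t} e^{3 x} + \frac{A B^{2} e^{3 t} e^{x}}{3} + \frac{4 A B C e^{2 t} e^{2 x}}{3} + A C^{2} e^{t} e^{3 x} + \frac{B^{2} C e^{2 t} e^{x}}{3} + \frac{2 B C^{2} e^{t} e^{2 x}}{3} + \frac{C^{3} e^{3 x}}{3}
  2/3·u·u_x = \frac{2 A^{2} e^{2 t} e^{2 x}}{3} + \frac{2 A B e^{2 t} e^{x}}{3} + \frac{4 A C e^{t} e^{2 x}}{3} + \frac{2 B C e^{t} e^{x}}{3} + \frac{2 C^{2} e^{2 x}}{3}
So the left-hand side equals
  \frac{A^{3} e^{3 t} e^{3 x}}{3} + \frac{2 A^{2} B e^{3 t} e^{2 x}}{3} + A^{2} C e^{2 t} e^{3 x} + \frac{14 A^{2} e^{2 t} e^{2 x}}{3} + \frac{A B^{2} e^{3 t} e^{x}}{3} + \frac{4 A B C e^{2 t} e^{2 x}}{3} + \frac{26 A B e^{2 t} e^{x}}{3} + A C^{2} e^{t} e^{3 x} + \frac{16 A C e^{t} e^{2 x}}{3} + \frac{B^{2} C e^{2 t} e^{x}}{3} + 4 B^{2} e^{2 t} + \frac{2 B C^{2} e^{t} e^{2 x}}{3} + \frac{14 B C e^{t} e^{x}}{3} + \frac{C^{3} e^{3 x}}{3} + \frac{2 C^{2} e^{2 x}}{3}
This must equal f(x, t) identically; expanded, f = \frac{e^{3 t} e^{3 x}}{3} - \frac{4 e^{3 t} e^{2 x}}{3} + \frac{4 e^{3 t} e^{x}}{3} + e^{2 t} e^{3 x} + 2 e^{2 t} e^{2 x} - 16 e^{2 t} e^{x} + 16 e^{2 t} + e^{t} e^{3 x} + 4 e^{t} e^{2 x} - \frac{28 e^{t} e^{x}}{3} + \frac{e^{3 x}}{3} + \frac{2 e^{2 x}}{3}.
Matching coefficients of the independent functions:
  [e^{t} e^{x}]:  \frac{14 B C}{3} = - \frac{28}{3}
  [e^{t} e^{2 x}]:  \frac{16 A C}{3} + \frac{2 B C^{2}}{3} = 4
  [e^{t} e^{3 x}]:  A C^{2} = 1
  [e^{2 t} e^{x}]:  \frac{26 A B}{3} + \frac{B^{2} C}{3} = -16
  [e^{2 t} e^{2 x}]:  \frac{14 A^{2}}{3} + \frac{4 A B C}{3} = 2
  [e^{2 t} e^{3 x}]:  A^{2} C = 1
  [e^{3 t} e^{x}]:  \frac{A B^{2}}{3} = \frac{4}{3}
  [e^{3 t} e^{2 x}]:  \frac{2 A^{2} B}{3} = - \frac{4}{3}
  [e^{3 t} e^{3 x}]:  \frac{A^{3}}{3} = \frac{1}{3}
  [e^{2 t}]:  4 B^{2} = 16
  [e^{2 x}]:  \frac{2 C^{2}}{3} = \frac{2}{3}
  [e^{3 x}]:  \frac{C^{3}}{3} = \frac{1}{3}
Solving: A = 1, B = -2, C = 1.
Check against the point condition:
  u(1, 0) = -2 + 2 e  ⟹  e A + B + e C = -2 + 2 e  ✓
Hence u(x, t) = - 2 e^{t} + e^{x} + e^{t + x}.

Answer: u(x, t) = - 2 e^{t} + e^{x} + e^{t + x}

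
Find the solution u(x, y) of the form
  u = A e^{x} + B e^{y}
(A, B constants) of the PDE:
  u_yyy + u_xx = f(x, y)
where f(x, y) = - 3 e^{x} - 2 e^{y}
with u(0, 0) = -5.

Substitute the ansatz u = A e^{x} + B e^{y} into the left-hand side.
Derivatives of the ansatz:
  u_yyy = B e^{y}
  u_xx = A e^{x}
Term by term:
  u_yyy = B e^{y}
  u_xx = A e^{x}
So the left-hand side equals
  A e^{x} + B e^{y}
This must equal f(x, y) = - 3 e^{x} - 2 e^{y} identically.
Matching coefficients of the independent functions:
  [e^{x}]:  A = -3
  [e^{y}]:  B = -2
Solving: A = -3, B = -2.
Check against the point condition:
  u(0, 0) = -5  ⟹  A + B = -5  ✓
Hence u(x, y) = - 3 e^{x} - 2 e^{y}.

Answer: u(x, y) = - 3 e^{x} - 2 e^{y}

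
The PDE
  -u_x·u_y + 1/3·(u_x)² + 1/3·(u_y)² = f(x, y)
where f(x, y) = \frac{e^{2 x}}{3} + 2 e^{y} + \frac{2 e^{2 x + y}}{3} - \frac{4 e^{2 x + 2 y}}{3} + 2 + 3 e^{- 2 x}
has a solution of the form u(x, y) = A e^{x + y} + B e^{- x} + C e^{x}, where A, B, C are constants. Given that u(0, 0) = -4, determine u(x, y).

Answer: u(x, y) = e^{x} - 2 e^{x + y} - 3 e^{- x}

Derivation:
Substitute the ansatz u = A e^{x + y} + B e^{- x} + C e^{x} into the left-hand side.
Derivatives of the ansatz:
  u_x = A e^{x} e^{y} - B e^{- x} + C e^{x}
  u_y = A e^{x} e^{y}
Term by term:
  -u_x·u_y = - A^{2} e^{2 x} e^{2 y} + A B e^{y} - A C e^{2 x} e^{y}
  1/3·(u_x)² = \frac{A^{2} e^{2 x} e^{2 y}}{3} - \frac{2 A B e^{y}}{3} + \frac{2 A C e^{2 x} e^{y}}{3} + \frac{B^{2} e^{- 2 x}}{3} - \frac{2 B C}{3} + \frac{C^{2} e^{2 x}}{3}
  1/3·(u_y)² = \frac{A^{2} e^{2 x} e^{2 y}}{3}
So the left-hand side equals
  - \frac{A^{2} e^{2 x} e^{2 y}}{3} + \frac{A B e^{y}}{3} - \frac{A C e^{2 x} e^{y}}{3} + \frac{B^{2} e^{- 2 x}}{3} - \frac{2 B C}{3} + \frac{C^{2} e^{2 x}}{3}
This must equal f(x, y) identically; expanded, f = - \frac{4 e^{2 x} e^{2 y}}{3} + \frac{2 e^{2 x} e^{y}}{3} + \frac{e^{2 x}}{3} + 2 e^{y} + 2 + 3 e^{- 2 x}.
Matching coefficients of the independent functions:
  [constant term]:  - \frac{2 B C}{3} = 2
  [e^{2 x} e^{y}]:  - \frac{A C}{3} = \frac{2}{3}
  [e^{2 x} e^{2 y}]:  - \frac{A^{2}}{3} = - \frac{4}{3}
  [e^{- 2 x}]:  \frac{B^{2}}{3} = 3
  [e^{2 x}]:  \frac{C^{2}}{3} = \frac{1}{3}
  [e^{y}]:  \frac{A B}{3} = 2
These equations allow (A, B, C) = (-2, -3, 1) or (2, 3, -1).
Impose the point condition(s):
  u(0, 0) = -4  ⟹  A + B + C = -4
Only A = -2, B = -3, C = 1 satisfies everything.
Hence u(x, y) = e^{x} - 2 e^{x + y} - 3 e^{- x}.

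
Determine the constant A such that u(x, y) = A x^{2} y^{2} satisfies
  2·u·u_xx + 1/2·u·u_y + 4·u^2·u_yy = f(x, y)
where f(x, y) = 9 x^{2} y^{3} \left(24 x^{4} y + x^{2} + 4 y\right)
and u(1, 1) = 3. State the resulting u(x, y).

Answer: u(x, y) = 3 x^{2} y^{2}

Derivation:
Substitute the ansatz u = A x^{2} y^{2} into the left-hand side.
Derivatives of the ansatz:
  u_xx = 2 A y^{2}
  u_y = 2 A x^{2} y
  u_yy = 2 A x^{2}
Term by term:
  2·u·u_xx = 4 A^{2} x^{2} y^{4}
  1/2·u·u_y = A^{2} x^{4} y^{3}
  4·u^2·u_yy = 8 A^{3} x^{6} y^{4}
So the left-hand side equals
  8 A^{3} x^{6} y^{4} + A^{2} x^{4} y^{3} + 4 A^{2} x^{2} y^{4}
This must equal f(x, y) identically; expanded, f = 216 x^{6} y^{4} + 9 x^{4} y^{3} + 36 x^{2} y^{4}.
Matching coefficients of the independent functions:
  [x^{2} y^{4}]:  4 A^{2} = 36
  [x^{4} y^{3}]:  A^{2} = 9
  [x^{6} y^{4}]:  8 A^{3} = 216
Solving: A = 3.
Check against the point condition:
  u(1, 1) = 3  ⟹  A = 3  ✓
Hence u(x, y) = 3 x^{2} y^{2}.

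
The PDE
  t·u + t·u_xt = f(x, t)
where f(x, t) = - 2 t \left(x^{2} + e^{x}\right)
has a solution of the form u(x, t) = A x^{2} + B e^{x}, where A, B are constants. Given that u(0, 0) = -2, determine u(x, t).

Substitute the ansatz u = A x^{2} + B e^{x} into the left-hand side.
Derivatives of the ansatz:
  u_xt = 0
Term by term:
  t·u = A t x^{2} + B t e^{x}
  t·u_xt = 0
So the left-hand side equals
  A t x^{2} + B t e^{x}
This must equal f(x, t) identically; expanded, f = - 2 t x^{2} - 2 t e^{x}.
Matching coefficients of the independent functions:
  [t x^{2}]:  A = -2
  [t e^{x}]:  B = -2
Solving: A = -2, B = -2.
Check against the point condition:
  u(0, 0) = -2  ⟹  B = -2  ✓
Hence u(x, t) = - 2 x^{2} - 2 e^{x}.

Answer: u(x, t) = - 2 x^{2} - 2 e^{x}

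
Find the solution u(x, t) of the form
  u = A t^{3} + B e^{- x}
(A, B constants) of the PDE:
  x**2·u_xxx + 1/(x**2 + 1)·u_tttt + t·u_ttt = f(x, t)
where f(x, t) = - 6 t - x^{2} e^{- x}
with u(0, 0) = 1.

Answer: u(x, t) = - t^{3} + e^{- x}

Derivation:
Substitute the ansatz u = A t^{3} + B e^{- x} into the left-hand side.
Derivatives of the ansatz:
  u_xxx = - B e^{- x}
  u_tttt = 0
  u_ttt = 6 A
Term by term:
  x**2·u_xxx = - B x^{2} e^{- x}
  1/(x**2 + 1)·u_tttt = 0
  t·u_ttt = 6 A t
So the left-hand side equals
  6 A t - B x^{2} e^{- x}
This must equal f(x, t) = - 6 t - x^{2} e^{- x} identically.
Matching coefficients of the independent functions:
  [t]:  6 A = -6
  [x^{2} e^{- x}]:  - B = -1
Solving: A = -1, B = 1.
Check against the point condition:
  u(0, 0) = 1  ⟹  B = 1  ✓
Hence u(x, t) = - t^{3} + e^{- x}.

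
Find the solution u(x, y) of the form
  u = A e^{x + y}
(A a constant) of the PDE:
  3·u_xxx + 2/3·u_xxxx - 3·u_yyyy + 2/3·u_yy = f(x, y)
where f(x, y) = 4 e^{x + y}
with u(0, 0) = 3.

Substitute the ansatz u = A e^{x + y} into the left-hand side.
Derivatives of the ansatz:
  u_xxx = A e^{x} e^{y}
  u_xxxx = A e^{x} e^{y}
  u_yyyy = A e^{x} e^{y}
  u_yy = A e^{x} e^{y}
Term by term:
  3·u_xxx = 3 A e^{x} e^{y}
  2/3·u_xxxx = \frac{2 A e^{x} e^{y}}{3}
  -3·u_yyyy = - 3 A e^{x} e^{y}
  2/3·u_yy = \frac{2 A e^{x} e^{y}}{3}
So the left-hand side equals
  \frac{4 A e^{x} e^{y}}{3}
This must equal f(x, y) identically; expanded, f = 4 e^{x} e^{y}.
Matching coefficients of the independent functions:
  [e^{x} e^{y}]:  \frac{4 A}{3} = 4
Solving: A = 3.
Check against the point condition:
  u(0, 0) = 3  ⟹  A = 3  ✓
Hence u(x, y) = 3 e^{x + y}.

Answer: u(x, y) = 3 e^{x + y}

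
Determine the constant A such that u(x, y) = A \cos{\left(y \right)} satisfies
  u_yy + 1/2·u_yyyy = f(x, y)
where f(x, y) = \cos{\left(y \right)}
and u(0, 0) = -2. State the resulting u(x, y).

Substitute the ansatz u = A \cos{\left(y \right)} into the left-hand side.
Derivatives of the ansatz:
  u_yy = - A \cos{\left(y \right)}
  u_yyyy = A \cos{\left(y \right)}
Term by term:
  u_yy = - A \cos{\left(y \right)}
  1/2·u_yyyy = \frac{A \cos{\left(y \right)}}{2}
So the left-hand side equals
  - \frac{A \cos{\left(y \right)}}{2}
This must equal f(x, y) = \cos{\left(y \right)} identically.
Matching coefficients of the independent functions:
  [\cos{\left(y \right)}]:  - \frac{A}{2} = 1
Solving: A = -2.
Check against the point condition:
  u(0, 0) = -2  ⟹  A = -2  ✓
Hence u(x, y) = - 2 \cos{\left(y \right)}.

Answer: u(x, y) = - 2 \cos{\left(y \right)}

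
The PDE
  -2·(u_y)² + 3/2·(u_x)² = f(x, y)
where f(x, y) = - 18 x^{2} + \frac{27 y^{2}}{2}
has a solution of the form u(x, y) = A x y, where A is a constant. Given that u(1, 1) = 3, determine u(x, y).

Substitute the ansatz u = A x y into the left-hand side.
Derivatives of the ansatz:
  u_y = A x
  u_x = A y
Term by term:
  -2·(u_y)² = - 2 A^{2} x^{2}
  3/2·(u_x)² = \frac{3 A^{2} y^{2}}{2}
So the left-hand side equals
  - 2 A^{2} x^{2} + \frac{3 A^{2} y^{2}}{2}
This must equal f(x, y) = - 18 x^{2} + \frac{27 y^{2}}{2} identically.
Matching coefficients of the independent functions:
  [x^{2}]:  - 2 A^{2} = -18
  [y^{2}]:  \frac{3 A^{2}}{2} = \frac{27}{2}
These equations allow (A) = (-3) or (3).
Impose the point condition(s):
  u(1, 1) = 3  ⟹  A = 3
Only A = 3 satisfies everything.
Hence u(x, y) = 3 x y.

Answer: u(x, y) = 3 x y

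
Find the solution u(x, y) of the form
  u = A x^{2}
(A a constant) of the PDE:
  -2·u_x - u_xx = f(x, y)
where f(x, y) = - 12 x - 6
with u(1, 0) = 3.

Substitute the ansatz u = A x^{2} into the left-hand side.
Derivatives of the ansatz:
  u_x = 2 A x
  u_xx = 2 A
Term by term:
  -2·u_x = - 4 A x
  -u_xx = - 2 A
So the left-hand side equals
  - 4 A x - 2 A
This must equal f(x, y) = - 12 x - 6 identically.
Matching coefficients of the independent functions:
  [constant term]:  - 2 A = -6
  [x]:  - 4 A = -12
Solving: A = 3.
Check against the point condition:
  u(1, 0) = 3  ⟹  A = 3  ✓
Hence u(x, y) = 3 x^{2}.

Answer: u(x, y) = 3 x^{2}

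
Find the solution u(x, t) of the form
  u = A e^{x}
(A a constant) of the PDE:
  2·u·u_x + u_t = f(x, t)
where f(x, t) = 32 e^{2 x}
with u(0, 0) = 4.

Substitute the ansatz u = A e^{x} into the left-hand side.
Derivatives of the ansatz:
  u_x = A e^{x}
  u_t = 0
Term by term:
  2·u·u_x = 2 A^{2} e^{2 x}
  u_t = 0
So the left-hand side equals
  2 A^{2} e^{2 x}
This must equal f(x, t) = 32 e^{2 x} identically.
Matching coefficients of the independent functions:
  [e^{2 x}]:  2 A^{2} = 32
These equations allow (A) = (-4) or (4).
Impose the point condition(s):
  u(0, 0) = 4  ⟹  A = 4
Only A = 4 satisfies everything.
Hence u(x, t) = 4 e^{x}.

Answer: u(x, t) = 4 e^{x}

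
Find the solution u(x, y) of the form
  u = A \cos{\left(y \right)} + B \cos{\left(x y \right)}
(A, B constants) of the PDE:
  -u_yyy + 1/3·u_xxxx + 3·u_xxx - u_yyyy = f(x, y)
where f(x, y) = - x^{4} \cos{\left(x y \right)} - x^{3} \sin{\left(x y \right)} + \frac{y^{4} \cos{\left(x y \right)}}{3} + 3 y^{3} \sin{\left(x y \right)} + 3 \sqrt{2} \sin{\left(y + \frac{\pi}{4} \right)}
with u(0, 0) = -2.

Answer: u(x, y) = - 3 \cos{\left(y \right)} + \cos{\left(x y \right)}

Derivation:
Substitute the ansatz u = A \cos{\left(y \right)} + B \cos{\left(x y \right)} into the left-hand side.
Derivatives of the ansatz:
  u_yyy = A \sin{\left(y \right)} + B x^{3} \sin{\left(x y \right)}
  u_xxxx = B y^{4} \cos{\left(x y \right)}
  u_xxx = B y^{3} \sin{\left(x y \right)}
  u_yyyy = A \cos{\left(y \right)} + B x^{4} \cos{\left(x y \right)}
Term by term:
  -u_yyy = - A \sin{\left(y \right)} - B x^{3} \sin{\left(x y \right)}
  1/3·u_xxxx = \frac{B y^{4} \cos{\left(x y \right)}}{3}
  3·u_xxx = 3 B y^{3} \sin{\left(x y \right)}
  -u_yyyy = - A \cos{\left(y \right)} - B x^{4} \cos{\left(x y \right)}
So the left-hand side equals
  - A \sin{\left(y \right)} - A \cos{\left(y \right)} - B x^{4} \cos{\left(x y \right)} - B x^{3} \sin{\left(x y \right)} + \frac{B y^{4} \cos{\left(x y \right)}}{3} + 3 B y^{3} \sin{\left(x y \right)}
This must equal f(x, y) identically; expanded, f = - x^{4} \cos{\left(x y \right)} - x^{3} \sin{\left(x y \right)} + \frac{y^{4} \cos{\left(x y \right)}}{3} + 3 y^{3} \sin{\left(x y \right)} + 3 \sin{\left(y \right)} + 3 \cos{\left(y \right)}.
Matching coefficients of the independent functions:
  [x^{3} \sin{\left(x y \right)}, x^{4} \cos{\left(x y \right)}]:  - B = -1
  [y^{3} \sin{\left(x y \right)}]:  3 B = 3
  [y^{4} \cos{\left(x y \right)}]:  \frac{B}{3} = \frac{1}{3}
  [\sin{\left(y \right)}, \cos{\left(y \right)}]:  - A = 3
Solving: A = -3, B = 1.
Check against the point condition:
  u(0, 0) = -2  ⟹  A + B = -2  ✓
Hence u(x, y) = - 3 \cos{\left(y \right)} + \cos{\left(x y \right)}.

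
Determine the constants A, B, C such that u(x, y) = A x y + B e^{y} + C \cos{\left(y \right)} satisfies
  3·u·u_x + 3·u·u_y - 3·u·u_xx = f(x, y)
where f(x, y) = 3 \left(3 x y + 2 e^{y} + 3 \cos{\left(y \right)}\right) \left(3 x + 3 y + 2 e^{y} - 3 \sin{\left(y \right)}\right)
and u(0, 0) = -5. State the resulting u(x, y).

Answer: u(x, y) = - 3 x y - 2 e^{y} - 3 \cos{\left(y \right)}

Derivation:
Substitute the ansatz u = A x y + B e^{y} + C \cos{\left(y \right)} into the left-hand side.
Derivatives of the ansatz:
  u_x = A y
  u_y = A x + B e^{y} - C \sin{\left(y \right)}
  u_xx = 0
Term by term:
  3·u·u_x = 3 A^{2} x y^{2} + 3 A B y e^{y} + 3 A C y \cos{\left(y \right)}
  3·u·u_y = 3 A^{2} x^{2} y + 3 A B x y e^{y} + 3 A B x e^{y} - 3 A C x y \sin{\left(y \right)} + 3 A C x \cos{\left(y \right)} + 3 B^{2} e^{2 y} - 3 B C e^{y} \sin{\left(y \right)} + 3 B C e^{y} \cos{\left(y \right)} - 3 C^{2} \sin{\left(y \right)} \cos{\left(y \right)}
  -3·u·u_xx = 0
So the left-hand side equals
  3 A^{2} x^{2} y + 3 A^{2} x y^{2} + 3 A B x y e^{y} + 3 A B x e^{y} + 3 A B y e^{y} - 3 A C x y \sin{\left(y \right)} + 3 A C x \cos{\left(y \right)} + 3 A C y \cos{\left(y \right)} + 3 B^{2} e^{2 y} - 3 B C e^{y} \sin{\left(y \right)} + 3 B C e^{y} \cos{\left(y \right)} - 3 C^{2} \sin{\left(y \right)} \cos{\left(y \right)}
This must equal f(x, y) identically; expanded, f = 27 x^{2} y + 27 x y^{2} + 18 x y e^{y} - 27 x y \sin{\left(y \right)} + 18 x e^{y} + 27 x \cos{\left(y \right)} + 18 y e^{y} + 27 y \cos{\left(y \right)} + 12 e^{2 y} - 18 e^{y} \sin{\left(y \right)} + 18 e^{y} \cos{\left(y \right)} - 27 \sin{\left(y \right)} \cos{\left(y \right)}.
Matching coefficients of the independent functions:
  [x y^{2}, x^{2} y]:  3 A^{2} = 27
  [x e^{y}, y e^{y}, x y e^{y}]:  3 A B = 18
  [x \cos{\left(y \right)}, y \cos{\left(y \right)}]:  3 A C = 27
  [e^{y} \sin{\left(y \right)}]:  - 3 B C = -18
  [e^{y} \cos{\left(y \right)}]:  3 B C = 18
  [\sin{\left(y \right)} \cos{\left(y \right)}]:  - 3 C^{2} = -27
  [x y \sin{\left(y \right)}]:  - 3 A C = -27
  [e^{2 y}]:  3 B^{2} = 12
These equations allow (A, B, C) = (-3, -2, -3) or (3, 2, 3).
Impose the point condition(s):
  u(0, 0) = -5  ⟹  B + C = -5
Only A = -3, B = -2, C = -3 satisfies everything.
Hence u(x, y) = - 3 x y - 2 e^{y} - 3 \cos{\left(y \right)}.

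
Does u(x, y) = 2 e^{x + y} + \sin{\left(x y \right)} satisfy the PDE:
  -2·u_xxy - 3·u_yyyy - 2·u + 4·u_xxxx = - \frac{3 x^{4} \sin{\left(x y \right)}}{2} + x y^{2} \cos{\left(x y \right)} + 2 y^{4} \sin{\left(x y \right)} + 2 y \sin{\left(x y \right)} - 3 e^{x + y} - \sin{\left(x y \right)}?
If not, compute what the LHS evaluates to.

Evaluate each term of the left-hand side for u = 2 e^{x + y} + \sin{\left(x y \right)}.
Derivatives:
  u_xxy = - x y^{2} \cos{\left(x y \right)} - 2 y \sin{\left(x y \right)} + 2 e^{x} e^{y}
  u_yyyy = x^{4} \sin{\left(x y \right)} + 2 e^{x} e^{y}
  u_xxxx = y^{4} \sin{\left(x y \right)} + 2 e^{x} e^{y}
Terms:
  -2·u_xxy = 2 x y^{2} \cos{\left(x y \right)} + 4 y \sin{\left(x y \right)} - 4 e^{x + y}
  -3·u_yyyy = - 3 x^{4} \sin{\left(x y \right)} - 6 e^{x + y}
  -2·u = - 4 e^{x + y} - 2 \sin{\left(x y \right)}
  4·u_xxxx = 4 y^{4} \sin{\left(x y \right)} + 8 e^{x + y}
Sum: LHS = - 3 x^{4} \sin{\left(x y \right)} + 2 x y^{2} \cos{\left(x y \right)} + 4 y^{4} \sin{\left(x y \right)} + 4 y \sin{\left(x y \right)} - 6 e^{x + y} - 2 \sin{\left(x y \right)}
Given right-hand side: - \frac{3 x^{4} \sin{\left(x y \right)}}{2} + x y^{2} \cos{\left(x y \right)} + 2 y^{4} \sin{\left(x y \right)} + 2 y \sin{\left(x y \right)} - 3 e^{x + y} - \sin{\left(x y \right)}. Difference LHS − RHS = - \frac{3 x^{4} \sin{\left(x y \right)}}{2} + x y^{2} \cos{\left(x y \right)} + 2 y^{4} \sin{\left(x y \right)} + 2 y \sin{\left(x y \right)} - 3 e^{x + y} - \sin{\left(x y \right)} ≠ 0, so u is not a solution.

Answer: No, the LHS evaluates to - 3 x^{4} \sin{\left(x y \right)} + 2 x y^{2} \cos{\left(x y \right)} + 4 y^{4} \sin{\left(x y \right)} + 4 y \sin{\left(x y \right)} - 6 e^{x + y} - 2 \sin{\left(x y \right)}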